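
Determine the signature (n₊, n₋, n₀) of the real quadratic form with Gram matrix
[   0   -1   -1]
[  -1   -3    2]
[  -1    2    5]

step 0: pivot -3 → sign −
step 1: pivot 1/3 → sign +
step 2: pivot -2 → sign −
signature = (1, 2, 0)

Answer: (1, 2, 0)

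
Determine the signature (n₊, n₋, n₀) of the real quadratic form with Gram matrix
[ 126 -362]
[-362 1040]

step 0: pivot 126 → sign +
step 1: pivot -2/63 → sign −
signature = (1, 1, 0)

Answer: (1, 1, 0)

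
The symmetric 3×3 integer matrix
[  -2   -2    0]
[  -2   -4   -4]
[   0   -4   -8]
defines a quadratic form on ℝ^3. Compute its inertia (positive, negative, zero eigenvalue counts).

Answer: (0, 2, 1)

Derivation:
step 0: pivot -2 → sign −
step 1: pivot -2 → sign −
step 2: row/col 2 already zero → sign 0
signature = (0, 2, 1)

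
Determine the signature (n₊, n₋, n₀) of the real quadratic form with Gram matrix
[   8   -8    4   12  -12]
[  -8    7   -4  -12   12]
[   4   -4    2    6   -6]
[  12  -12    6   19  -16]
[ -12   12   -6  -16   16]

step 0: pivot 8 → sign +
step 1: pivot -1 → sign −
step 2: pivot 1 → sign +
step 3: pivot -6 → sign −
step 4: row/col 4 already zero → sign 0
signature = (2, 2, 1)

Answer: (2, 2, 1)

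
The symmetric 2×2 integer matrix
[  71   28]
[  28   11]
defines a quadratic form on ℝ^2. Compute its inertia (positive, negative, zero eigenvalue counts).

Answer: (1, 1, 0)

Derivation:
step 0: pivot 71 → sign +
step 1: pivot -3/71 → sign −
signature = (1, 1, 0)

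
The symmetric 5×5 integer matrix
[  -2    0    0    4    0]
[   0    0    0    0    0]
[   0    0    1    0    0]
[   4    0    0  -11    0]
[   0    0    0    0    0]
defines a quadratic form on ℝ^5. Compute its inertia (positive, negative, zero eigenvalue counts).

step 0: pivot -2 → sign −
step 1: pivot 1 → sign +
step 2: pivot -3 → sign −
step 3: row/col 3 already zero → sign 0
step 4: row/col 4 already zero → sign 0
signature = (1, 2, 2)

Answer: (1, 2, 2)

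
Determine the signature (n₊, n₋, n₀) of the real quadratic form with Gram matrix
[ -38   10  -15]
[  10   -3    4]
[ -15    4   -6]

Answer: (0, 3, 0)

Derivation:
step 0: pivot -38 → sign −
step 1: pivot -7/19 → sign −
step 2: pivot -1/14 → sign −
signature = (0, 3, 0)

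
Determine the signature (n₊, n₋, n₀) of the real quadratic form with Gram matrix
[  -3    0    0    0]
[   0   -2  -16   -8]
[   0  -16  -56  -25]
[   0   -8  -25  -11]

step 0: pivot -3 → sign −
step 1: pivot -2 → sign −
step 2: pivot 72 → sign +
step 3: pivot -1/8 → sign −
signature = (1, 3, 0)

Answer: (1, 3, 0)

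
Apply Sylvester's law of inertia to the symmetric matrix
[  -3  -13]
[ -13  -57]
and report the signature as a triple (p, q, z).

step 0: pivot -3 → sign −
step 1: pivot -2/3 → sign −
signature = (0, 2, 0)

Answer: (0, 2, 0)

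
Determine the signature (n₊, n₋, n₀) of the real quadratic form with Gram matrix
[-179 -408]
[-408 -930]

Answer: (0, 2, 0)

Derivation:
step 0: pivot -179 → sign −
step 1: pivot -6/179 → sign −
signature = (0, 2, 0)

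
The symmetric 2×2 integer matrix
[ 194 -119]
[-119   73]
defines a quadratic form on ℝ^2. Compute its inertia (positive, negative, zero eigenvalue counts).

step 0: pivot 194 → sign +
step 1: pivot 1/194 → sign +
signature = (2, 0, 0)

Answer: (2, 0, 0)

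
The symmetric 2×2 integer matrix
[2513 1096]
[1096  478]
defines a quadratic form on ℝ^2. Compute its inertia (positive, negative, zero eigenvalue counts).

Answer: (1, 1, 0)

Derivation:
step 0: pivot 2513 → sign +
step 1: pivot -2/2513 → sign −
signature = (1, 1, 0)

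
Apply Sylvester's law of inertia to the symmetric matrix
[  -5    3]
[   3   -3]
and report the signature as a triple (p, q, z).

Answer: (0, 2, 0)

Derivation:
step 0: pivot -5 → sign −
step 1: pivot -6/5 → sign −
signature = (0, 2, 0)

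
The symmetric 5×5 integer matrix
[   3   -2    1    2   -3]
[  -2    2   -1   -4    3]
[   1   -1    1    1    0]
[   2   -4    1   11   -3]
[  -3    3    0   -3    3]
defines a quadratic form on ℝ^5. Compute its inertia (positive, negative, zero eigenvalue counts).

step 0: pivot 3 → sign +
step 1: pivot 2/3 → sign +
step 2: pivot 1/2 → sign +
step 3: pivot -3 → sign −
step 4: pivot 6 → sign +
signature = (4, 1, 0)

Answer: (4, 1, 0)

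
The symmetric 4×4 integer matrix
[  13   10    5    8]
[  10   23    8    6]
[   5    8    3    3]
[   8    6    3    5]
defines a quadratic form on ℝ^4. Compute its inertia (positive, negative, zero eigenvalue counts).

Answer: (3, 1, 0)

Derivation:
step 0: pivot 13 → sign +
step 1: pivot 199/13 → sign +
step 2: pivot -10/199 → sign −
step 3: pivot 1/10 → sign +
signature = (3, 1, 0)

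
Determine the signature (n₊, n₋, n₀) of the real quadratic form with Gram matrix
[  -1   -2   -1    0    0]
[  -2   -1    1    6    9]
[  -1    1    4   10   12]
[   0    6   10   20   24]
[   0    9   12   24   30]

step 0: pivot -1 → sign −
step 1: pivot 3 → sign +
step 2: pivot 2 → sign +
step 3: pivot -3/2 → sign −
step 4: row/col 4 already zero → sign 0
signature = (2, 2, 1)

Answer: (2, 2, 1)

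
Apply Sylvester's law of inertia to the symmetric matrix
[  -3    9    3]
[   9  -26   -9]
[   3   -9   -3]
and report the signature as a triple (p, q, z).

Answer: (1, 1, 1)

Derivation:
step 0: pivot -3 → sign −
step 1: pivot 1 → sign +
step 2: row/col 2 already zero → sign 0
signature = (1, 1, 1)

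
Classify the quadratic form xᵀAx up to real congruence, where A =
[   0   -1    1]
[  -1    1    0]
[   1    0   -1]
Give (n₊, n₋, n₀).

Answer: (1, 1, 1)

Derivation:
step 0: pivot 1 → sign +
step 1: pivot -1 → sign −
step 2: row/col 2 already zero → sign 0
signature = (1, 1, 1)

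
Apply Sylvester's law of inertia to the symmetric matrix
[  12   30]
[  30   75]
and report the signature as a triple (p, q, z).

step 0: pivot 12 → sign +
step 1: row/col 1 already zero → sign 0
signature = (1, 0, 1)

Answer: (1, 0, 1)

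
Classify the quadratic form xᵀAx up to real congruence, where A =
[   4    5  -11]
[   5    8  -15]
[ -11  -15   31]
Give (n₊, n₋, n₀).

Answer: (2, 1, 0)

Derivation:
step 0: pivot 4 → sign +
step 1: pivot 7/4 → sign +
step 2: pivot -1/7 → sign −
signature = (2, 1, 0)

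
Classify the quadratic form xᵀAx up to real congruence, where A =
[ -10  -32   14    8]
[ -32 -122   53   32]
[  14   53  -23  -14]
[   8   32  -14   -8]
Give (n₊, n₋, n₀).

Answer: (1, 2, 1)

Derivation:
step 0: pivot -10 → sign −
step 1: pivot -98/5 → sign −
step 2: pivot 3/98 → sign +
step 3: row/col 3 already zero → sign 0
signature = (1, 2, 1)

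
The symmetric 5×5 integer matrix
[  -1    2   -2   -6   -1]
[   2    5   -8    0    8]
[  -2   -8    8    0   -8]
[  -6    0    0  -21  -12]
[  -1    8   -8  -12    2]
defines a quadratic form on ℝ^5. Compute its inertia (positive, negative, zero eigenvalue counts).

Answer: (2, 2, 1)

Derivation:
step 0: pivot -1 → sign −
step 1: pivot 9 → sign +
step 2: pivot -4 → sign −
step 3: pivot 3 → sign +
step 4: row/col 4 already zero → sign 0
signature = (2, 2, 1)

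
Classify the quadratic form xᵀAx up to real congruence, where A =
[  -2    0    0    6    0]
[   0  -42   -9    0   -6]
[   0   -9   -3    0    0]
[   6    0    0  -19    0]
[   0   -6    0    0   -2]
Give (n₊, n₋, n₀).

step 0: pivot -2 → sign −
step 1: pivot -42 → sign −
step 2: pivot -15/14 → sign −
step 3: pivot -1 → sign −
step 4: pivot 2/5 → sign +
signature = (1, 4, 0)

Answer: (1, 4, 0)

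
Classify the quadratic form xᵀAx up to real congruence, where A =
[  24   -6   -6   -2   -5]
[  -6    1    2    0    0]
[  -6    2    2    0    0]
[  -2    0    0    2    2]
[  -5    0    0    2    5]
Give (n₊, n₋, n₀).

Answer: (4, 1, 0)

Derivation:
step 0: pivot 24 → sign +
step 1: pivot -1/2 → sign −
step 2: pivot 1 → sign +
step 3: pivot 4/3 → sign +
step 4: pivot 3/4 → sign +
signature = (4, 1, 0)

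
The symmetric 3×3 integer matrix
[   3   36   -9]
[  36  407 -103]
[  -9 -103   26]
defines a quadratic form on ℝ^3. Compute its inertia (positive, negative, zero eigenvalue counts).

Answer: (1, 1, 1)

Derivation:
step 0: pivot 3 → sign +
step 1: pivot -25 → sign −
step 2: row/col 2 already zero → sign 0
signature = (1, 1, 1)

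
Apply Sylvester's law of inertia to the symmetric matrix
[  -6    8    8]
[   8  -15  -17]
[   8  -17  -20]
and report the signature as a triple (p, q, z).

step 0: pivot -6 → sign −
step 1: pivot -13/3 → sign −
step 2: pivot -1/13 → sign −
signature = (0, 3, 0)

Answer: (0, 3, 0)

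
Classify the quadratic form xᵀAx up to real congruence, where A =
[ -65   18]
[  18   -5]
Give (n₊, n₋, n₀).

Answer: (0, 2, 0)

Derivation:
step 0: pivot -65 → sign −
step 1: pivot -1/65 → sign −
signature = (0, 2, 0)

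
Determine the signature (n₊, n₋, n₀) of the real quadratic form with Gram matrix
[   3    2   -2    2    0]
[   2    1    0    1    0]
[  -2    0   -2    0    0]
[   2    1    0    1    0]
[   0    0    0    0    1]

Answer: (3, 1, 1)

Derivation:
step 0: pivot 3 → sign +
step 1: pivot -1/3 → sign −
step 2: pivot 2 → sign +
step 3: pivot 1 → sign +
step 4: row/col 4 already zero → sign 0
signature = (3, 1, 1)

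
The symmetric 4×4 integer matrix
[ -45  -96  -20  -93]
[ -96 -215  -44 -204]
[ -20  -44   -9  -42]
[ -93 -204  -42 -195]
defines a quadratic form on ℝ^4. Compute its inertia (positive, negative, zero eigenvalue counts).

Answer: (2, 2, 0)

Derivation:
step 0: pivot -45 → sign −
step 1: pivot -51/5 → sign −
step 2: pivot 29/459 → sign +
step 3: pivot 6/29 → sign +
signature = (2, 2, 0)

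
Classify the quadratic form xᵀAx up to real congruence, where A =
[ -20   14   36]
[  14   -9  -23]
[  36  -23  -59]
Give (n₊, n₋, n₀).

Answer: (1, 2, 0)

Derivation:
step 0: pivot -20 → sign −
step 1: pivot 4/5 → sign +
step 2: pivot -1/4 → sign −
signature = (1, 2, 0)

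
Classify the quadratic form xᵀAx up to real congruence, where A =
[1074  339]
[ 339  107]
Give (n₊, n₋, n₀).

Answer: (1, 1, 0)

Derivation:
step 0: pivot 1074 → sign +
step 1: pivot -1/358 → sign −
signature = (1, 1, 0)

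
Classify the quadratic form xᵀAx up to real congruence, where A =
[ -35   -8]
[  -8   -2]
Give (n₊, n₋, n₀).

Answer: (0, 2, 0)

Derivation:
step 0: pivot -35 → sign −
step 1: pivot -6/35 → sign −
signature = (0, 2, 0)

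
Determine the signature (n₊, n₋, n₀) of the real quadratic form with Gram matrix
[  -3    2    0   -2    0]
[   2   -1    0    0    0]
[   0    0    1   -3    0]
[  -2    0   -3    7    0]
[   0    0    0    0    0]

Answer: (2, 2, 1)

Derivation:
step 0: pivot -3 → sign −
step 1: pivot 1/3 → sign +
step 2: pivot 1 → sign +
step 3: pivot -6 → sign −
step 4: row/col 4 already zero → sign 0
signature = (2, 2, 1)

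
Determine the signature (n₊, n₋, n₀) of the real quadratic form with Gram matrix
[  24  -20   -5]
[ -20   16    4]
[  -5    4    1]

Answer: (1, 1, 1)

Derivation:
step 0: pivot 24 → sign +
step 1: pivot -2/3 → sign −
step 2: row/col 2 already zero → sign 0
signature = (1, 1, 1)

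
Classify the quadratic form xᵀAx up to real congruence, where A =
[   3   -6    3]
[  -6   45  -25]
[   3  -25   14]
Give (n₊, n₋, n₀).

Answer: (3, 0, 0)

Derivation:
step 0: pivot 3 → sign +
step 1: pivot 33 → sign +
step 2: pivot 2/33 → sign +
signature = (3, 0, 0)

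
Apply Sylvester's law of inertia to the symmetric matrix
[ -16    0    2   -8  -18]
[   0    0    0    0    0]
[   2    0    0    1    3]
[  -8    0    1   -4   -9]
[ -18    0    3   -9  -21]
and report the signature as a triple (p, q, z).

Answer: (1, 2, 2)

Derivation:
step 0: pivot -16 → sign −
step 1: pivot 1/4 → sign +
step 2: pivot -3 → sign −
step 3: row/col 3 already zero → sign 0
step 4: row/col 4 already zero → sign 0
signature = (1, 2, 2)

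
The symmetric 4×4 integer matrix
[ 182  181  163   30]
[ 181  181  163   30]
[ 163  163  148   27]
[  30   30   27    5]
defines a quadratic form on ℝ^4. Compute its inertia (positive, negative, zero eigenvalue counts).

step 0: pivot 182 → sign +
step 1: pivot 181/182 → sign +
step 2: pivot 219/181 → sign +
step 3: pivot 2/73 → sign +
signature = (4, 0, 0)

Answer: (4, 0, 0)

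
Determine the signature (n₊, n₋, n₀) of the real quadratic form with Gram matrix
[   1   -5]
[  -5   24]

step 0: pivot 1 → sign +
step 1: pivot -1 → sign −
signature = (1, 1, 0)

Answer: (1, 1, 0)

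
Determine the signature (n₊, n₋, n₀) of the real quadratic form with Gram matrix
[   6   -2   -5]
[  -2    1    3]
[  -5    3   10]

Answer: (3, 0, 0)

Derivation:
step 0: pivot 6 → sign +
step 1: pivot 1/3 → sign +
step 2: pivot 1/2 → sign +
signature = (3, 0, 0)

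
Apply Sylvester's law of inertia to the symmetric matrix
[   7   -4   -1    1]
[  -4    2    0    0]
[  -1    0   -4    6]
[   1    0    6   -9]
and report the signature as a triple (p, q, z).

Answer: (2, 2, 0)

Derivation:
step 0: pivot 7 → sign +
step 1: pivot -2/7 → sign −
step 2: pivot -3 → sign −
step 3: pivot 1/3 → sign +
signature = (2, 2, 0)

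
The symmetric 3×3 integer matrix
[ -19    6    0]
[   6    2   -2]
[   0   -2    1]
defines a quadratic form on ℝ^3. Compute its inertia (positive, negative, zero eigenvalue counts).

Answer: (1, 2, 0)

Derivation:
step 0: pivot -19 → sign −
step 1: pivot 74/19 → sign +
step 2: pivot -1/37 → sign −
signature = (1, 2, 0)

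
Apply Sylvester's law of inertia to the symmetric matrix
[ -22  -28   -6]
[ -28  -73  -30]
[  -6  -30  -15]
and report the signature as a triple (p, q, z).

step 0: pivot -22 → sign −
step 1: pivot -411/11 → sign −
step 2: pivot 3/137 → sign +
signature = (1, 2, 0)

Answer: (1, 2, 0)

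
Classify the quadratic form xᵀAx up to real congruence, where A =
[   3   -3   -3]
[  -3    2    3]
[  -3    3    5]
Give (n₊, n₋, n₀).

Answer: (2, 1, 0)

Derivation:
step 0: pivot 3 → sign +
step 1: pivot -1 → sign −
step 2: pivot 2 → sign +
signature = (2, 1, 0)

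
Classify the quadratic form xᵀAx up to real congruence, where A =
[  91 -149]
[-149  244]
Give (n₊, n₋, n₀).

Answer: (2, 0, 0)

Derivation:
step 0: pivot 91 → sign +
step 1: pivot 3/91 → sign +
signature = (2, 0, 0)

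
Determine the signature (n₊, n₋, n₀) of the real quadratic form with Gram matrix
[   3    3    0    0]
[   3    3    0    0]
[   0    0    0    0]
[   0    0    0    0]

Answer: (1, 0, 3)

Derivation:
step 0: pivot 3 → sign +
step 1: row/col 1 already zero → sign 0
step 2: row/col 2 already zero → sign 0
step 3: row/col 3 already zero → sign 0
signature = (1, 0, 3)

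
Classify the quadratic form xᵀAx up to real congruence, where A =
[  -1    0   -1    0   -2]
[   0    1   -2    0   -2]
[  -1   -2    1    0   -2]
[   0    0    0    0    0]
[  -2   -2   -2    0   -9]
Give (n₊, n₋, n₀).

Answer: (1, 3, 1)

Derivation:
step 0: pivot -1 → sign −
step 1: pivot 1 → sign +
step 2: pivot -2 → sign −
step 3: pivot -1 → sign −
step 4: row/col 4 already zero → sign 0
signature = (1, 3, 1)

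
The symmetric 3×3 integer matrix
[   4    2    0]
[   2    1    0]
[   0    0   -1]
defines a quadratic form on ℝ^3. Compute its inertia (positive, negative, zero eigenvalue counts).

step 0: pivot 4 → sign +
step 1: pivot -1 → sign −
step 2: row/col 2 already zero → sign 0
signature = (1, 1, 1)

Answer: (1, 1, 1)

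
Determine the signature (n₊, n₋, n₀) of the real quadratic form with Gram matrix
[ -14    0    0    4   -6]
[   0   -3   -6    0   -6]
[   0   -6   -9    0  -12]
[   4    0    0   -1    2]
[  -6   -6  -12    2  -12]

Answer: (3, 2, 0)

Derivation:
step 0: pivot -14 → sign −
step 1: pivot -3 → sign −
step 2: pivot 3 → sign +
step 3: pivot 1/7 → sign +
step 4: pivot 2 → sign +
signature = (3, 2, 0)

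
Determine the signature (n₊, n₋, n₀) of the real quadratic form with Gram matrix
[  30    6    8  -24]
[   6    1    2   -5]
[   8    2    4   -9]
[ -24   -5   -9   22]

step 0: pivot 30 → sign +
step 1: pivot -1/5 → sign −
step 2: pivot 8/3 → sign +
step 3: pivot -3/8 → sign −
signature = (2, 2, 0)

Answer: (2, 2, 0)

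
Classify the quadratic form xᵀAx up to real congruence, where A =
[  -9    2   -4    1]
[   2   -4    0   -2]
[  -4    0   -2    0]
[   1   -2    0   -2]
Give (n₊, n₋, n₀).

step 0: pivot -9 → sign −
step 1: pivot -32/9 → sign −
step 2: pivot -1 → sign −
step 3: row/col 3 already zero → sign 0
signature = (0, 3, 1)

Answer: (0, 3, 1)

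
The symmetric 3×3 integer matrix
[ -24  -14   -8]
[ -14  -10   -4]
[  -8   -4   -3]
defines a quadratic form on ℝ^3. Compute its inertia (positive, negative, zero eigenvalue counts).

Answer: (0, 3, 0)

Derivation:
step 0: pivot -24 → sign −
step 1: pivot -11/6 → sign −
step 2: pivot -1/11 → sign −
signature = (0, 3, 0)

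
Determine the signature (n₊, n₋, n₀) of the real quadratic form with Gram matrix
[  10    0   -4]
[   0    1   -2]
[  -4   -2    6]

step 0: pivot 10 → sign +
step 1: pivot 1 → sign +
step 2: pivot 2/5 → sign +
signature = (3, 0, 0)

Answer: (3, 0, 0)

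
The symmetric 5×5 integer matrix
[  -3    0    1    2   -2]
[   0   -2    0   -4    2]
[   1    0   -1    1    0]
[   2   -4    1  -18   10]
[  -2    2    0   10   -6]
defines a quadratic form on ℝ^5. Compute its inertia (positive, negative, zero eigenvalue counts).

step 0: pivot -3 → sign −
step 1: pivot -2 → sign −
step 2: pivot -2/3 → sign −
step 3: pivot -9/2 → sign −
step 4: row/col 4 already zero → sign 0
signature = (0, 4, 1)

Answer: (0, 4, 1)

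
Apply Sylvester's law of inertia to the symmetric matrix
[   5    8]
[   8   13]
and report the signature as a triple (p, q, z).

step 0: pivot 5 → sign +
step 1: pivot 1/5 → sign +
signature = (2, 0, 0)

Answer: (2, 0, 0)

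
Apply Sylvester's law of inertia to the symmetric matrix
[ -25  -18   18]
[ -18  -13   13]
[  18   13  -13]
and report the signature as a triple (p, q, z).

Answer: (0, 2, 1)

Derivation:
step 0: pivot -25 → sign −
step 1: pivot -1/25 → sign −
step 2: row/col 2 already zero → sign 0
signature = (0, 2, 1)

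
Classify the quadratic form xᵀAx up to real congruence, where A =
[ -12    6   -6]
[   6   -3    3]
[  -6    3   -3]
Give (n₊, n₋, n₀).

Answer: (0, 1, 2)

Derivation:
step 0: pivot -12 → sign −
step 1: row/col 1 already zero → sign 0
step 2: row/col 2 already zero → sign 0
signature = (0, 1, 2)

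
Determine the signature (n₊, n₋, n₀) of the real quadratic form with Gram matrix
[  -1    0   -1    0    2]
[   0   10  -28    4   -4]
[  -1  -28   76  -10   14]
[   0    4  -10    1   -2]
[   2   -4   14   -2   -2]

step 0: pivot -1 → sign −
step 1: pivot 10 → sign +
step 2: pivot -7/5 → sign −
step 3: pivot 3/7 → sign +
step 4: pivot 2/3 → sign +
signature = (3, 2, 0)

Answer: (3, 2, 0)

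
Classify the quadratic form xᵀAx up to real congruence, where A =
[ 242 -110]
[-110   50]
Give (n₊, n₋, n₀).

Answer: (1, 0, 1)

Derivation:
step 0: pivot 242 → sign +
step 1: row/col 1 already zero → sign 0
signature = (1, 0, 1)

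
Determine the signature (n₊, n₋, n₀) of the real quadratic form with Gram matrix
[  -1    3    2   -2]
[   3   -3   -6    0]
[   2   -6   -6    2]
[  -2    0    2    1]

Answer: (2, 2, 0)

Derivation:
step 0: pivot -1 → sign −
step 1: pivot 6 → sign +
step 2: pivot -2 → sign −
step 3: pivot 1 → sign +
signature = (2, 2, 0)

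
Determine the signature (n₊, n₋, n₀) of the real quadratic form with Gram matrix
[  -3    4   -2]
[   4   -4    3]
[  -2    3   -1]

step 0: pivot -3 → sign −
step 1: pivot 4/3 → sign +
step 2: pivot 1/4 → sign +
signature = (2, 1, 0)

Answer: (2, 1, 0)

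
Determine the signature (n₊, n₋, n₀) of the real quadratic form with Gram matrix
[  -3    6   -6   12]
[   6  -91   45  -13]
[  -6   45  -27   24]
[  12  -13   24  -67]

step 0: pivot -3 → sign −
step 1: pivot -79 → sign −
step 2: pivot -96/79 → sign −
step 3: pivot -3/32 → sign −
signature = (0, 4, 0)

Answer: (0, 4, 0)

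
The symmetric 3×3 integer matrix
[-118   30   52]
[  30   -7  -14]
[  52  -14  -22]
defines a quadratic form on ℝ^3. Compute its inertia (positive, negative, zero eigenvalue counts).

step 0: pivot -118 → sign −
step 1: pivot 37/59 → sign +
step 2: pivot -2/37 → sign −
signature = (1, 2, 0)

Answer: (1, 2, 0)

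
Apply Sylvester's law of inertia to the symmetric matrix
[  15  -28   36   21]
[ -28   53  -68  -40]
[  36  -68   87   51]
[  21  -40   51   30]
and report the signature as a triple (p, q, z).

step 0: pivot 15 → sign +
step 1: pivot 11/15 → sign +
step 2: pivot -3/11 → sign −
step 3: row/col 3 already zero → sign 0
signature = (2, 1, 1)

Answer: (2, 1, 1)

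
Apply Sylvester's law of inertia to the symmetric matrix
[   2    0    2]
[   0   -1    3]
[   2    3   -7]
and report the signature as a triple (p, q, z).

Answer: (1, 1, 1)

Derivation:
step 0: pivot 2 → sign +
step 1: pivot -1 → sign −
step 2: row/col 2 already zero → sign 0
signature = (1, 1, 1)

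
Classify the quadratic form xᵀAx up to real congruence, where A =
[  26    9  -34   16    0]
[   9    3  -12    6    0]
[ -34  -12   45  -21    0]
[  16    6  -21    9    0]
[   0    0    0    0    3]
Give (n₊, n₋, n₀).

Answer: (3, 1, 1)

Derivation:
step 0: pivot 26 → sign +
step 1: pivot -3/26 → sign −
step 2: pivot 1 → sign +
step 3: pivot 3 → sign +
step 4: row/col 4 already zero → sign 0
signature = (3, 1, 1)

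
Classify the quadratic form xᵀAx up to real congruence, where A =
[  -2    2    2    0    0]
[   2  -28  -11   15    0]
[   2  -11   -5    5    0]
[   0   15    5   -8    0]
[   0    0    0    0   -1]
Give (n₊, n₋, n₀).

step 0: pivot -2 → sign −
step 1: pivot -26 → sign −
step 2: pivot 3/26 → sign +
step 3: pivot 1/3 → sign +
step 4: pivot -1 → sign −
signature = (2, 3, 0)

Answer: (2, 3, 0)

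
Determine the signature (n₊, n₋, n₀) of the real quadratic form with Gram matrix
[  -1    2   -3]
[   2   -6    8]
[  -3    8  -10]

step 0: pivot -1 → sign −
step 1: pivot -2 → sign −
step 2: pivot 1 → sign +
signature = (1, 2, 0)

Answer: (1, 2, 0)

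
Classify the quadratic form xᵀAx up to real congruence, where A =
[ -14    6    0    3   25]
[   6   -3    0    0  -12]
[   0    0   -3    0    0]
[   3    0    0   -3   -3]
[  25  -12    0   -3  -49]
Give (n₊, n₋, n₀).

step 0: pivot -14 → sign −
step 1: pivot -3/7 → sign −
step 2: pivot -3 → sign −
step 3: pivot 3/2 → sign +
step 4: pivot -2 → sign −
signature = (1, 4, 0)

Answer: (1, 4, 0)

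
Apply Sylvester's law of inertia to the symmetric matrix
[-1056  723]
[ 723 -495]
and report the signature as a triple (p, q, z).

step 0: pivot -1056 → sign −
step 1: pivot 3/352 → sign +
signature = (1, 1, 0)

Answer: (1, 1, 0)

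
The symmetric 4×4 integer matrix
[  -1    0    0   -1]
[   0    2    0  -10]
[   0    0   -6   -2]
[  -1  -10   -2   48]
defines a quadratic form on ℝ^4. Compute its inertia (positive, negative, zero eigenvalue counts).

step 0: pivot -1 → sign −
step 1: pivot 2 → sign +
step 2: pivot -6 → sign −
step 3: pivot -1/3 → sign −
signature = (1, 3, 0)

Answer: (1, 3, 0)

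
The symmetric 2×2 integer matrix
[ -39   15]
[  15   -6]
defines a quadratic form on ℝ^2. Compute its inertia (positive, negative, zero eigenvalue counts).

Answer: (0, 2, 0)

Derivation:
step 0: pivot -39 → sign −
step 1: pivot -3/13 → sign −
signature = (0, 2, 0)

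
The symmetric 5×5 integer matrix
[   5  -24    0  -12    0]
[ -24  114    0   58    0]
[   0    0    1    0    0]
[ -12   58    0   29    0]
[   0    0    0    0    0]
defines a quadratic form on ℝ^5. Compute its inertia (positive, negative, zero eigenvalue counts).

step 0: pivot 5 → sign +
step 1: pivot -6/5 → sign −
step 2: pivot 1 → sign +
step 3: pivot 1/3 → sign +
step 4: row/col 4 already zero → sign 0
signature = (3, 1, 1)

Answer: (3, 1, 1)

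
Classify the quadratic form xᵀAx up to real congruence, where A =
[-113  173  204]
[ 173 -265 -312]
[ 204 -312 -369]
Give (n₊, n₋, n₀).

Answer: (0, 2, 1)

Derivation:
step 0: pivot -113 → sign −
step 1: pivot -16/113 → sign −
step 2: row/col 2 already zero → sign 0
signature = (0, 2, 1)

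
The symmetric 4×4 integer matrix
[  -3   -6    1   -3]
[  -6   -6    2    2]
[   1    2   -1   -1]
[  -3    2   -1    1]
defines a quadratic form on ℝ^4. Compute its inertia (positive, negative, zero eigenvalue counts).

Answer: (1, 3, 0)

Derivation:
step 0: pivot -3 → sign −
step 1: pivot 6 → sign +
step 2: pivot -2/3 → sign −
step 3: pivot -2/3 → sign −
signature = (1, 3, 0)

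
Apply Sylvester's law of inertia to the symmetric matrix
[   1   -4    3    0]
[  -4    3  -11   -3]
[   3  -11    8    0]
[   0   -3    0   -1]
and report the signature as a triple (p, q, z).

Answer: (1, 3, 0)

Derivation:
step 0: pivot 1 → sign +
step 1: pivot -13 → sign −
step 2: pivot -12/13 → sign −
step 3: pivot -1/4 → sign −
signature = (1, 3, 0)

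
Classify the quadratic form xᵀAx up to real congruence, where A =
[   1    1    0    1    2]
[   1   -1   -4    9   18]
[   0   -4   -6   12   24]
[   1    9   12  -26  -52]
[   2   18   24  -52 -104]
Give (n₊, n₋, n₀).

step 0: pivot 1 → sign +
step 1: pivot -2 → sign −
step 2: pivot 2 → sign +
step 3: pivot -3 → sign −
step 4: row/col 4 already zero → sign 0
signature = (2, 2, 1)

Answer: (2, 2, 1)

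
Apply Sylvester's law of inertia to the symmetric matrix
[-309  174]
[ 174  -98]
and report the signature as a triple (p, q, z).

Answer: (0, 2, 0)

Derivation:
step 0: pivot -309 → sign −
step 1: pivot -2/103 → sign −
signature = (0, 2, 0)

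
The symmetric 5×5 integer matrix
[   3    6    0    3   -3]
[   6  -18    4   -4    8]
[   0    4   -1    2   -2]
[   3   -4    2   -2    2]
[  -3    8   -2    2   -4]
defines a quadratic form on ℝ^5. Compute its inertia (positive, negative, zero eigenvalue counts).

Answer: (1, 4, 0)

Derivation:
step 0: pivot 3 → sign +
step 1: pivot -30 → sign −
step 2: pivot -7/15 → sign −
step 3: pivot -5/7 → sign −
step 4: pivot -2/5 → sign −
signature = (1, 4, 0)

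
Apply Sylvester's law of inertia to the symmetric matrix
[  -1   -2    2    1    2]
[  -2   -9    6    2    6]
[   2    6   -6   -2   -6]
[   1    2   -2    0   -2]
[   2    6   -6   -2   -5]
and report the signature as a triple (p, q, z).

step 0: pivot -1 → sign −
step 1: pivot -5 → sign −
step 2: pivot -6/5 → sign −
step 3: pivot 1 → sign +
step 4: pivot 1 → sign +
signature = (2, 3, 0)

Answer: (2, 3, 0)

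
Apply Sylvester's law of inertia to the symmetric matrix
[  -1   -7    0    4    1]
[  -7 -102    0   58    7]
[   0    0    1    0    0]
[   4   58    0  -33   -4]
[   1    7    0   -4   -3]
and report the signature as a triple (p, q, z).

Answer: (1, 4, 0)

Derivation:
step 0: pivot -1 → sign −
step 1: pivot -53 → sign −
step 2: pivot 1 → sign +
step 3: pivot -1/53 → sign −
step 4: pivot -2 → sign −
signature = (1, 4, 0)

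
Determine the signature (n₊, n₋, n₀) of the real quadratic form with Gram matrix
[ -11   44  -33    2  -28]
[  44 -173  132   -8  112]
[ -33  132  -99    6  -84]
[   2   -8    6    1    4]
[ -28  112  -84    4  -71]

Answer: (2, 2, 1)

Derivation:
step 0: pivot -11 → sign −
step 1: pivot 3 → sign +
step 2: pivot 15/11 → sign +
step 3: pivot -3/5 → sign −
step 4: row/col 4 already zero → sign 0
signature = (2, 2, 1)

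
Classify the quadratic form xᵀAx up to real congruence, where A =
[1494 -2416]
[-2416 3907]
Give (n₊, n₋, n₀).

Answer: (2, 0, 0)

Derivation:
step 0: pivot 1494 → sign +
step 1: pivot 1/747 → sign +
signature = (2, 0, 0)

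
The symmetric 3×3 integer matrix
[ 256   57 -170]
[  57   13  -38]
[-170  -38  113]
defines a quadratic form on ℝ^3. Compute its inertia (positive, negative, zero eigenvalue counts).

Answer: (3, 0, 0)

Derivation:
step 0: pivot 256 → sign +
step 1: pivot 79/256 → sign +
step 2: pivot 3/79 → sign +
signature = (3, 0, 0)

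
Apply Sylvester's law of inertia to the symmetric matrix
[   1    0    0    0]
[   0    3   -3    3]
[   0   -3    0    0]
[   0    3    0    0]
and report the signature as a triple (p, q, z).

Answer: (2, 1, 1)

Derivation:
step 0: pivot 1 → sign +
step 1: pivot 3 → sign +
step 2: pivot -3 → sign −
step 3: row/col 3 already zero → sign 0
signature = (2, 1, 1)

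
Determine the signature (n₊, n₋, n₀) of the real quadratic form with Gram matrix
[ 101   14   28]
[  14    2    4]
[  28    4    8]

step 0: pivot 101 → sign +
step 1: pivot 6/101 → sign +
step 2: row/col 2 already zero → sign 0
signature = (2, 0, 1)

Answer: (2, 0, 1)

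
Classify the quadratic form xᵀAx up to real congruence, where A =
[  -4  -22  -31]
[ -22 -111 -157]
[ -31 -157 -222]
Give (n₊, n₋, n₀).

step 0: pivot -4 → sign −
step 1: pivot 10 → sign +
step 2: pivot 1/40 → sign +
signature = (2, 1, 0)

Answer: (2, 1, 0)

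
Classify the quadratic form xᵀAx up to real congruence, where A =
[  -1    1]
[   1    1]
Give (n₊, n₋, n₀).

step 0: pivot -1 → sign −
step 1: pivot 2 → sign +
signature = (1, 1, 0)

Answer: (1, 1, 0)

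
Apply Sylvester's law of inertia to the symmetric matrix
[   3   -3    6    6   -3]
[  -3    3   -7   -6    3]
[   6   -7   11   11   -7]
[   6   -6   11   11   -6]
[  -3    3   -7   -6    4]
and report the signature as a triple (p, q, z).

Answer: (3, 2, 0)

Derivation:
step 0: pivot 3 → sign +
step 1: pivot -1 → sign −
step 2: pivot 1 → sign +
step 3: pivot -1 → sign −
step 4: pivot 1 → sign +
signature = (3, 2, 0)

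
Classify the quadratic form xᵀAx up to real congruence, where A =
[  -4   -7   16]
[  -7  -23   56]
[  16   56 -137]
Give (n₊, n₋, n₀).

step 0: pivot -4 → sign −
step 1: pivot -43/4 → sign −
step 2: pivot -3/43 → sign −
signature = (0, 3, 0)

Answer: (0, 3, 0)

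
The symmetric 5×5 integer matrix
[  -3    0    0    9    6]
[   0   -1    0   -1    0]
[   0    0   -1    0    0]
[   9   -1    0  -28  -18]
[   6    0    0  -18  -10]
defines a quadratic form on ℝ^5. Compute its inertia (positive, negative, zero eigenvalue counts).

Answer: (1, 3, 1)

Derivation:
step 0: pivot -3 → sign −
step 1: pivot -1 → sign −
step 2: pivot -1 → sign −
step 3: pivot 2 → sign +
step 4: row/col 4 already zero → sign 0
signature = (1, 3, 1)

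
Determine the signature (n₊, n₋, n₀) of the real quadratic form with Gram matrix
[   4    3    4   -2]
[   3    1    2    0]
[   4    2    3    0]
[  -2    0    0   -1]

step 0: pivot 4 → sign +
step 1: pivot -5/4 → sign −
step 2: pivot -1/5 → sign −
step 3: pivot 3 → sign +
signature = (2, 2, 0)

Answer: (2, 2, 0)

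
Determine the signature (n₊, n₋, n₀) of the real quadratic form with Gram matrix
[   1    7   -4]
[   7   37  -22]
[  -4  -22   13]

Answer: (1, 1, 1)

Derivation:
step 0: pivot 1 → sign +
step 1: pivot -12 → sign −
step 2: row/col 2 already zero → sign 0
signature = (1, 1, 1)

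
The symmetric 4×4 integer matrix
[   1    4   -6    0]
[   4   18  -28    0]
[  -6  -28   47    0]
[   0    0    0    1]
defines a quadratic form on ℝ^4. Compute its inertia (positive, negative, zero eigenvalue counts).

step 0: pivot 1 → sign +
step 1: pivot 2 → sign +
step 2: pivot 3 → sign +
step 3: pivot 1 → sign +
signature = (4, 0, 0)

Answer: (4, 0, 0)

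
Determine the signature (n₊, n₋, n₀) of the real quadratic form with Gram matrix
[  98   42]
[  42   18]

step 0: pivot 98 → sign +
step 1: row/col 1 already zero → sign 0
signature = (1, 0, 1)

Answer: (1, 0, 1)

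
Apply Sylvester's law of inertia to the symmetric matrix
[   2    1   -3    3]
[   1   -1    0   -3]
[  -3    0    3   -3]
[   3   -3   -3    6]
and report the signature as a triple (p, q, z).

Answer: (2, 2, 0)

Derivation:
step 0: pivot 2 → sign +
step 1: pivot -3/2 → sign −
step 2: pivot 15 → sign +
step 3: pivot -3/5 → sign −
signature = (2, 2, 0)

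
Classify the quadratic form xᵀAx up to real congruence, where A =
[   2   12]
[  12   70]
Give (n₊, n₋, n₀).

step 0: pivot 2 → sign +
step 1: pivot -2 → sign −
signature = (1, 1, 0)

Answer: (1, 1, 0)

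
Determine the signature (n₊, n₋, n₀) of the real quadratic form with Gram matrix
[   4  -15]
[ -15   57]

step 0: pivot 4 → sign +
step 1: pivot 3/4 → sign +
signature = (2, 0, 0)

Answer: (2, 0, 0)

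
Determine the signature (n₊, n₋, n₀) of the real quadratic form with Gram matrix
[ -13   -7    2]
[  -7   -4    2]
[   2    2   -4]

step 0: pivot -13 → sign −
step 1: pivot -3/13 → sign −
step 2: row/col 2 already zero → sign 0
signature = (0, 2, 1)

Answer: (0, 2, 1)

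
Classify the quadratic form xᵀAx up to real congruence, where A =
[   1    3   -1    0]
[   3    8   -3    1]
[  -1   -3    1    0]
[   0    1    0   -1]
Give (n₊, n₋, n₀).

step 0: pivot 1 → sign +
step 1: pivot -1 → sign −
step 2: row/col 2 already zero → sign 0
step 3: row/col 3 already zero → sign 0
signature = (1, 1, 2)

Answer: (1, 1, 2)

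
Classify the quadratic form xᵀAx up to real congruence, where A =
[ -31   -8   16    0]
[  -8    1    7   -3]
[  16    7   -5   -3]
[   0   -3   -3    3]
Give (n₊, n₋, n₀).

step 0: pivot -31 → sign −
step 1: pivot 95/31 → sign +
step 2: pivot 54/95 → sign +
step 3: row/col 3 already zero → sign 0
signature = (2, 1, 1)

Answer: (2, 1, 1)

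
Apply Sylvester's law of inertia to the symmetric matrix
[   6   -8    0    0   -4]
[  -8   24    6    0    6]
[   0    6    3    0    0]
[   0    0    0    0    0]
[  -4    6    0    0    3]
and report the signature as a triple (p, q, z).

step 0: pivot 6 → sign +
step 1: pivot 40/3 → sign +
step 2: pivot 3/10 → sign +
step 3: row/col 3 already zero → sign 0
step 4: row/col 4 already zero → sign 0
signature = (3, 0, 2)

Answer: (3, 0, 2)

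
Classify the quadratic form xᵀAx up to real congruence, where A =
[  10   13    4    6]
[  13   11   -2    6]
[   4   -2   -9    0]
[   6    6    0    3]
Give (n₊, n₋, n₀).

step 0: pivot 10 → sign +
step 1: pivot -59/10 → sign −
step 2: pivot -107/59 → sign −
step 3: pivot -3/107 → sign −
signature = (1, 3, 0)

Answer: (1, 3, 0)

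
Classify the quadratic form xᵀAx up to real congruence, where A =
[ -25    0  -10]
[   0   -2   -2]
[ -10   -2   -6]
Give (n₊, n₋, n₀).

step 0: pivot -25 → sign −
step 1: pivot -2 → sign −
step 2: row/col 2 already zero → sign 0
signature = (0, 2, 1)

Answer: (0, 2, 1)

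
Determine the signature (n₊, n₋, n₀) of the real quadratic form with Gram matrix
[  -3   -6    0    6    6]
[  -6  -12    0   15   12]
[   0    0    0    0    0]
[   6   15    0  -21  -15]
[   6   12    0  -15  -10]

step 0: pivot -3 → sign −
step 1: pivot -9 → sign −
step 2: pivot 1 → sign +
step 3: pivot 2 → sign +
step 4: row/col 4 already zero → sign 0
signature = (2, 2, 1)

Answer: (2, 2, 1)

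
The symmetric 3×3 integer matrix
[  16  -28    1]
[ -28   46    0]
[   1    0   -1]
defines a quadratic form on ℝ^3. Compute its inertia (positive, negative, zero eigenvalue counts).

step 0: pivot 16 → sign +
step 1: pivot -3 → sign −
step 2: pivot -1/24 → sign −
signature = (1, 2, 0)

Answer: (1, 2, 0)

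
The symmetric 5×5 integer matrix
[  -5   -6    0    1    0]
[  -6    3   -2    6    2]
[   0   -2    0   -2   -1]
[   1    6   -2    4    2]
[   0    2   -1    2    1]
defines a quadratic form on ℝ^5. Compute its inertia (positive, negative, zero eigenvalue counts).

step 0: pivot -5 → sign −
step 1: pivot 51/5 → sign +
step 2: pivot -20/51 → sign −
step 3: pivot 24/5 → sign +
step 4: pivot 1/32 → sign +
signature = (3, 2, 0)

Answer: (3, 2, 0)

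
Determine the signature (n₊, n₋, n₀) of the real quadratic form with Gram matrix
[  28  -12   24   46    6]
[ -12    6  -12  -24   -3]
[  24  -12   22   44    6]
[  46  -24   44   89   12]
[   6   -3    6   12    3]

Answer: (3, 1, 1)

Derivation:
step 0: pivot 28 → sign +
step 1: pivot 6/7 → sign +
step 2: pivot -2 → sign −
step 3: pivot 3/2 → sign +
step 4: row/col 4 already zero → sign 0
signature = (3, 1, 1)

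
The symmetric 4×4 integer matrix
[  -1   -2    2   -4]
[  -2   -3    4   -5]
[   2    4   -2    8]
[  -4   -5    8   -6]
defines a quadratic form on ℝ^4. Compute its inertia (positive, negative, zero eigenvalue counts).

Answer: (3, 1, 0)

Derivation:
step 0: pivot -1 → sign −
step 1: pivot 1 → sign +
step 2: pivot 2 → sign +
step 3: pivot 1 → sign +
signature = (3, 1, 0)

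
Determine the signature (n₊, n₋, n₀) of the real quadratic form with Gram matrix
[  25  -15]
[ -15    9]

Answer: (1, 0, 1)

Derivation:
step 0: pivot 25 → sign +
step 1: row/col 1 already zero → sign 0
signature = (1, 0, 1)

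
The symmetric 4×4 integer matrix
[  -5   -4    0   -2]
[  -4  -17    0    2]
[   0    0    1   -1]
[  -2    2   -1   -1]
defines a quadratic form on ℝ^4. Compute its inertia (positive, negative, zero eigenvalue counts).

step 0: pivot -5 → sign −
step 1: pivot -69/5 → sign −
step 2: pivot 1 → sign +
step 3: pivot -6/23 → sign −
signature = (1, 3, 0)

Answer: (1, 3, 0)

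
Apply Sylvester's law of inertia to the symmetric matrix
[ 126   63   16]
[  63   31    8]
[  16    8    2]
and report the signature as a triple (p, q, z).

step 0: pivot 126 → sign +
step 1: pivot -1/2 → sign −
step 2: pivot -2/63 → sign −
signature = (1, 2, 0)

Answer: (1, 2, 0)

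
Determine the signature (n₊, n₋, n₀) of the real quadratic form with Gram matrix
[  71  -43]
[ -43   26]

Answer: (1, 1, 0)

Derivation:
step 0: pivot 71 → sign +
step 1: pivot -3/71 → sign −
signature = (1, 1, 0)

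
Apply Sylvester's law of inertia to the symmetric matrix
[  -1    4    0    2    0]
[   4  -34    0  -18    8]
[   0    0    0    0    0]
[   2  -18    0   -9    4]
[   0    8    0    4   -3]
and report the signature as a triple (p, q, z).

step 0: pivot -1 → sign −
step 1: pivot -18 → sign −
step 2: pivot 5/9 → sign +
step 3: pivot 1/5 → sign +
step 4: row/col 4 already zero → sign 0
signature = (2, 2, 1)

Answer: (2, 2, 1)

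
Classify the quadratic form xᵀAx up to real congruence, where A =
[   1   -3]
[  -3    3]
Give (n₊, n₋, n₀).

step 0: pivot 1 → sign +
step 1: pivot -6 → sign −
signature = (1, 1, 0)

Answer: (1, 1, 0)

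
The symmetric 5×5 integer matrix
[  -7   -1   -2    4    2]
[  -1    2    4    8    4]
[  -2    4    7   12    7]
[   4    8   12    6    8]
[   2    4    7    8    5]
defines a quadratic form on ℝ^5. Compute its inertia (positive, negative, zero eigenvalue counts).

step 0: pivot -7 → sign −
step 1: pivot 15/7 → sign +
step 2: pivot -1 → sign −
step 3: pivot -22/15 → sign −
step 4: pivot 2/11 → sign +
signature = (2, 3, 0)

Answer: (2, 3, 0)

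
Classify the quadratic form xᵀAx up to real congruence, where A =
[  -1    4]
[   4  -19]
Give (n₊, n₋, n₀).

Answer: (0, 2, 0)

Derivation:
step 0: pivot -1 → sign −
step 1: pivot -3 → sign −
signature = (0, 2, 0)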